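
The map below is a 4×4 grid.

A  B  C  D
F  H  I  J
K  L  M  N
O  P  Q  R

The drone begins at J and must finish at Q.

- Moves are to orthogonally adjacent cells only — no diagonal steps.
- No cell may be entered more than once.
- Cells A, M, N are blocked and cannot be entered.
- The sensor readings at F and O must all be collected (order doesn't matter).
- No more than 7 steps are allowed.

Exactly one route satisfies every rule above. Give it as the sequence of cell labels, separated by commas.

Any route must reach F and O and still end at Q within 7 moves, so the order of the required stops is forced.
Route from J: left 3 to F, down 2 to O, right 2 to Q — 7 moves in all.
Check: all required cells visited; 7 ≤ 7 moves.

J, I, H, F, K, O, P, Q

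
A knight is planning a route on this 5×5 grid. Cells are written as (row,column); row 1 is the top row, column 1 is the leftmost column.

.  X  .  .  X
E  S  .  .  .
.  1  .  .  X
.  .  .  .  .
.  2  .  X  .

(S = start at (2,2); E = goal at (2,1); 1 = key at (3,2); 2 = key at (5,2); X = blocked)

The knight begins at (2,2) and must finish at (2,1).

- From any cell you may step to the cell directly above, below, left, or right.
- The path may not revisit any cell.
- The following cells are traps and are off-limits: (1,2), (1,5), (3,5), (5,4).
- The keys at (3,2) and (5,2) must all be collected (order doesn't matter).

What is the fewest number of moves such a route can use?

Any route passes through (3,2) and (5,2) in some order between (2,2) and (2,1). Summing Manhattan distances along each leg and taking the cheapest ordering ((2,2) → (3,2) → (5,2) → (2,1)) gives a lower bound of 1 + 2 + 4 = 7 moves.
A route of 7 moves achieves this: (2,2) → (3,2) → (4,2) → (5,2) → (5,1) → (4,1) → (3,1) → (2,1).
Since 7 matches the lower bound, it is optimal.

7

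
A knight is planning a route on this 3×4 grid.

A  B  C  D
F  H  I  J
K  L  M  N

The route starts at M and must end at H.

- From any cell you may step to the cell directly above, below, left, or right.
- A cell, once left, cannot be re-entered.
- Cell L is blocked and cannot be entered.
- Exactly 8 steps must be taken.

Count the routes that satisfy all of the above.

3

Need simple routes of exactly 8 moves from M to H (Manhattan distance 2, so 3 moves are spent on a detour and 3 undoing it).
Enumerating: M I J D C B A F H | M N J D C B A F H | M N J I C B A F H.
That gives 3 routes.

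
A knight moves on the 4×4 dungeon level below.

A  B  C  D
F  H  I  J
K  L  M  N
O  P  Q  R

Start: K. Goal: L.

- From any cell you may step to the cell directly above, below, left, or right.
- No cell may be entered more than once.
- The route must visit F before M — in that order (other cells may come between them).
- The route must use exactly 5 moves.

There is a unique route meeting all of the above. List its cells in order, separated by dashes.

K - F - H - I - M - L

The waypoints must appear in the order F, M, with no cell reused.
Route from K: up to F, 2× right (reaching I), down to M, left to L — 5 moves in all.
Check: order respected (F at step 1, M at step 4); 5 moves as required.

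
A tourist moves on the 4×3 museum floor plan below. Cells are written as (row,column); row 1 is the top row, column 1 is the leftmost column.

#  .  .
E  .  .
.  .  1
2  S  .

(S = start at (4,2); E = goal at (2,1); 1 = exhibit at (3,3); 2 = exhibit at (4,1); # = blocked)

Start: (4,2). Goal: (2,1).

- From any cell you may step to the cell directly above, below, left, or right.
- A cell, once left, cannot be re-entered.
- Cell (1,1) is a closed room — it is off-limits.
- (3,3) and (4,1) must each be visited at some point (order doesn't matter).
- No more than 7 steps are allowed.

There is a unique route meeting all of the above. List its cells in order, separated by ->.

The budget equals the shortest possible length, so every move has to be on a shortest route through the required cells.
Route from (4,2): left 1 to (4,1), up 1 to (3,1), right 2 to (3,3), up 1 to (2,3), left 2 to (2,1) — 7 moves in all.
Check: all required cells visited; 7 ≤ 7 moves.

(4,2) -> (4,1) -> (3,1) -> (3,2) -> (3,3) -> (2,3) -> (2,2) -> (2,1)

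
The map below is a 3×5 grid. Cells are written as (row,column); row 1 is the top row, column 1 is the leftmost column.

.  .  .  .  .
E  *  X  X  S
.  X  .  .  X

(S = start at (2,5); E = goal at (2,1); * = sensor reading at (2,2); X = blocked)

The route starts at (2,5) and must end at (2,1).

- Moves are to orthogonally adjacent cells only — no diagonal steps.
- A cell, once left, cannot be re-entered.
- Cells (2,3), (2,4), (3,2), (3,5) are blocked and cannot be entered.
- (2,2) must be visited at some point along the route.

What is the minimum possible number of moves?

Any route passes through (2,2) somewhere between (2,5) and (2,1). Summing Manhattan distances along the two legs ((2,5) → (2,2) → (2,1)) gives a lower bound of 3 + 1 = 4 moves.
That bound ignores the blocked cells. Measuring each leg by the fewest moves that actually steer around them ((2,5)→(2,2): 5; (2,2)→(2,1): 1) raises the lower bound to 6.
A route of 6 moves exists: (2,5) → (1,5) → (1,4) → (1,3) → (1,2) → (2,2) → (2,1).
Since 6 matches that lower bound, it is optimal.

6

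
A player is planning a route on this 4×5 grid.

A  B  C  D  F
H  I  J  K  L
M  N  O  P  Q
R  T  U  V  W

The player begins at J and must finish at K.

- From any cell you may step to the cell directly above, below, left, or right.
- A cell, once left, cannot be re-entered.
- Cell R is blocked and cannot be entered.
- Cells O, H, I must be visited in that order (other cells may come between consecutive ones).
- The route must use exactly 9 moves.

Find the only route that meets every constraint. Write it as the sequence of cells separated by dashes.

The waypoints must appear in the order O, H, I, with no cell reused.
Route from J: down 1 to O, left 2 to M, up 1 to H, right 1 to I, up 1 to B, right 2 to D, down 1 to K — 9 moves in all.
Check: order respected (O at step 1, H at step 4, I at step 5); 9 moves as required.

J - O - N - M - H - I - B - C - D - K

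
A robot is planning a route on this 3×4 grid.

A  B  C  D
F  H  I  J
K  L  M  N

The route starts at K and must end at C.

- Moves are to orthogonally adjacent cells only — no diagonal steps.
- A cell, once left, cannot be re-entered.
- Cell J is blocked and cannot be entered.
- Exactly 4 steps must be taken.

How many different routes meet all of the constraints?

Need simple routes of exactly 4 moves from K to C (Manhattan distance 4, so 0 moves are spent on a detour and 0 undoing it).
Enumerating: K F A B C | K F H B C | K F H I C | K L H B C | K L H I C | K L M I C.
That gives 6 routes.

6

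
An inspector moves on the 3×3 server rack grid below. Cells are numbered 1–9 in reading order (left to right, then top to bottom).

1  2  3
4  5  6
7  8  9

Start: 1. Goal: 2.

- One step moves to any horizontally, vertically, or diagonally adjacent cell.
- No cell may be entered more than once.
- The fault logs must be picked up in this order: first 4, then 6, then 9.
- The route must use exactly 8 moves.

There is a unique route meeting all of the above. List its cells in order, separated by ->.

1 -> 4 -> 7 -> 8 -> 6 -> 9 -> 5 -> 3 -> 2

The waypoints must appear in the order 4, 6, 9, with no cell reused.
Route from 1: 2× down (reaching 7), right to 8, up-right to 6, down to 9, up-left to 5, up-right to 3, left to 2 — 8 moves in all.
Check: order respected (4 at step 1, 6 at step 4, 9 at step 5); 8 moves as required.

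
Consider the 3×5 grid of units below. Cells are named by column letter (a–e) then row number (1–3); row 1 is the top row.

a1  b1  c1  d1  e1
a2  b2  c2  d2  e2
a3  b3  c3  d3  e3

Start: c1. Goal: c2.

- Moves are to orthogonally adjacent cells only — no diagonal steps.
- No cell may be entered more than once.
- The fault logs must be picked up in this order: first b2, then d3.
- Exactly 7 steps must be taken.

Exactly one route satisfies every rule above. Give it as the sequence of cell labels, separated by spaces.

c1 b1 b2 b3 c3 d3 d2 c2

The waypoints must appear in the order b2, d3, with no cell reused.
Route from c1: left to b1, 2× down (reaching b3), 2× right (reaching d3), up to d2, left to c2 — 7 moves in all.
Check: order respected (b2 at step 2, d3 at step 5); 7 moves as required.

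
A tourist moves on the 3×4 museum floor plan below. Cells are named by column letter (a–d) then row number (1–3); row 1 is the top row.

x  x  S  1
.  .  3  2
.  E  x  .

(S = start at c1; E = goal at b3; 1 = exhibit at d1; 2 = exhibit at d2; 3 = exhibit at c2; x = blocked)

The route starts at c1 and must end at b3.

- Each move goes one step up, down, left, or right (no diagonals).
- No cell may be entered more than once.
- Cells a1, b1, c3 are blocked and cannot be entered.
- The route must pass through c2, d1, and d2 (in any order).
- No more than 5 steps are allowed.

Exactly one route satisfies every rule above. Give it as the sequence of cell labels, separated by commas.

c1, d1, d2, c2, b2, b3

Any route must reach c2, d1, and d2 and still end at b3 within 5 moves, so the order of the required stops is forced.
Route from c1: right 1 to d1, down 1 to d2, left 2 to b2, down 1 to b3 — 5 moves in all.
Check: all required cells visited; 5 ≤ 5 moves.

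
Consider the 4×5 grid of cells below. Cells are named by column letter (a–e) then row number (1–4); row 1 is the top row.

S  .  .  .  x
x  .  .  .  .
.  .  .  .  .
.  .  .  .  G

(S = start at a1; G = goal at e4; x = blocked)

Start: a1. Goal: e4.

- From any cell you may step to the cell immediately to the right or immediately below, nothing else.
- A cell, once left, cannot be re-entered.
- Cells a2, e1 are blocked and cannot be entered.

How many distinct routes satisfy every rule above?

19

A right/down-only route from a1 to e4 makes exactly 3 down-moves and 4 right-moves in some order.
With no other constraints that would be C(7,3) = 35 routes.
Subtract routes through each blocked cell (inclusion–exclusion for overlaps): − through e1: 1 − through a2: 15 → 19.
That gives 19 routes.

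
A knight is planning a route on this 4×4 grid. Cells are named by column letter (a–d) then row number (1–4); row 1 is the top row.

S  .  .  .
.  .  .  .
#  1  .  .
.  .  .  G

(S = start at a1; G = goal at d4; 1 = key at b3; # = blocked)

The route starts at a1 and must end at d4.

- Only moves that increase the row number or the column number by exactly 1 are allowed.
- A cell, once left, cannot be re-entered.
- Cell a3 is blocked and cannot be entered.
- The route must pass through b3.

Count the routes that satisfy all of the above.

A right/down-only route from a1 to d4 makes exactly 3 down-moves and 3 right-moves in some order.
With no other constraints that would be C(6,3) = 20 routes.
Split at b3 and multiply the segment counts (each segment already excludes blocked cells): a1→b3: 2; b3→d4: 3; product = 6.
That gives 6 routes.

6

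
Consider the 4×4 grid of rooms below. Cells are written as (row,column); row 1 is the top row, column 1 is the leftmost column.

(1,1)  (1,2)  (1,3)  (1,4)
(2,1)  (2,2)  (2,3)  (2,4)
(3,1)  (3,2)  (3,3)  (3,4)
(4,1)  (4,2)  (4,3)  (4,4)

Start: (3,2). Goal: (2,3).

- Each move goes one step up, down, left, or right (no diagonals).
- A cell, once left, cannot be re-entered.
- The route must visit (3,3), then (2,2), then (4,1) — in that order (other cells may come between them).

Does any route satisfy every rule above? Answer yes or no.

Ignoring the required order, 20 revisit-free routes from (3,2) to (2,3) pass through all of (3,3), (2,2), and (4,1); the waypoint orders that occur are (2,2) → (4,1) → (3,3) (8); (3,3) → (4,1) → (2,2) (8); (4,1) → (2,2) → (3,3) (2); (4,1) → (3,3) → (2,2) (2) — never (3,3) → (2,2) → (4,1).

no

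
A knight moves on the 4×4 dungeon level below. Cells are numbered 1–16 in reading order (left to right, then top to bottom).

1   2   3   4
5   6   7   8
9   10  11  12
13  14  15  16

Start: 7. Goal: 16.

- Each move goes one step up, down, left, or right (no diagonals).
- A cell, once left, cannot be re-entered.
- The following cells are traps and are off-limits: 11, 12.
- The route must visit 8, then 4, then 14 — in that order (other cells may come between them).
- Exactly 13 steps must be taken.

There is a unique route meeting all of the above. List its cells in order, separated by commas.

7, 8, 4, 3, 2, 1, 5, 6, 10, 9, 13, 14, 15, 16

The waypoints must appear in the order 8, 4, 14, with no cell reused.
Route from 7: right to 8, up to 4, 3× left (reaching 1), down to 5, right to 6, down to 10, left to 9, down to 13, 3× right (reaching 16) — 13 moves in all.
Check: order respected (8 at step 1, 4 at step 2, 14 at step 11); 13 moves as required.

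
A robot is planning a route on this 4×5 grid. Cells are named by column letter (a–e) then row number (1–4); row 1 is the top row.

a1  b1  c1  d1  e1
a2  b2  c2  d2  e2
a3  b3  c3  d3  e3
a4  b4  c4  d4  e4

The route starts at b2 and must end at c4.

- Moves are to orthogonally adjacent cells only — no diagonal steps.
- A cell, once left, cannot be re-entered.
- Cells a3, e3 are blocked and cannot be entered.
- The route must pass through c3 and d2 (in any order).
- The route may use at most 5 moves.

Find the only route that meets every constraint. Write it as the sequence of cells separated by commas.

b2, c2, d2, d3, c3, c4

The budget equals the shortest possible length, so every move has to be on a shortest route through the required cells.
Route from b2: right 2 to d2, down 1 to d3, left 1 to c3, down 1 to c4 — 5 moves in all.
Check: all required cells visited; 5 ≤ 5 moves.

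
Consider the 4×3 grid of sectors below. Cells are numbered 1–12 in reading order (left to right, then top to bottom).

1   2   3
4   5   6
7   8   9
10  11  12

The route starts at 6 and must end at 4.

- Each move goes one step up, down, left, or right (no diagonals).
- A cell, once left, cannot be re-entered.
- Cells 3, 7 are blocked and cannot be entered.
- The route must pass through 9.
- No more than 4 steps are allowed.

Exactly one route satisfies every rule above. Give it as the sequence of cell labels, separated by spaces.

6 9 8 5 4

The 4-move cap with required stops at 9 leaves no slack for detours.
Route from 6: down 1 to 9, left 1 to 8, up 1 to 5, left 1 to 4 — 4 moves in all.
Check: all required cells visited; 4 ≤ 4 moves.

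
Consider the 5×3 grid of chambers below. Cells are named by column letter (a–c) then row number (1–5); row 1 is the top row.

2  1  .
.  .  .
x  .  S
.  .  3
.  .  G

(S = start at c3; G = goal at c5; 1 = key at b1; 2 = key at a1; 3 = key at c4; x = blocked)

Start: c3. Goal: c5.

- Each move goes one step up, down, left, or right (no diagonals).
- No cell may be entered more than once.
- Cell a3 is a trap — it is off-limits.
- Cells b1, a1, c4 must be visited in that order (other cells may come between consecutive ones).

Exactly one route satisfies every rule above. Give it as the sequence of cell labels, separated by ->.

c3 -> c2 -> c1 -> b1 -> a1 -> a2 -> b2 -> b3 -> b4 -> c4 -> c5

The waypoints must appear in the order b1, a1, c4, with no cell reused.
Route from c3: up 2 to c1, left 2 to a1, down 1 to a2, right 1 to b2, down 2 to b4, right 1 to c4, down 1 to c5 — 10 moves in all.
Check: order respected (1 at step 3, 2 at step 4, 3 at step 9).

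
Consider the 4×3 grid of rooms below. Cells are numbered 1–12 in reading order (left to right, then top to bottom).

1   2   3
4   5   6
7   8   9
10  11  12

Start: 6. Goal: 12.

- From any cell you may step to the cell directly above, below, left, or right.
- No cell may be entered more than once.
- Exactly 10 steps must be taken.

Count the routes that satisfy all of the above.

5

Need simple routes of exactly 10 moves from 6 to 12 (Manhattan distance 2, so 4 moves are spent on a detour and 4 undoing it).
Enumerating: 6 3 2 5 4 7 10 11 8 9 12 | 6 3 2 1 4 7 10 11 8 9 12 | 6 3 2 1 4 5 8 7 10 11 12 | 6 9 8 5 2 1 4 7 10 11 12 | 6 5 2 1 4 7 10 11 8 9 12.
That gives 5 routes.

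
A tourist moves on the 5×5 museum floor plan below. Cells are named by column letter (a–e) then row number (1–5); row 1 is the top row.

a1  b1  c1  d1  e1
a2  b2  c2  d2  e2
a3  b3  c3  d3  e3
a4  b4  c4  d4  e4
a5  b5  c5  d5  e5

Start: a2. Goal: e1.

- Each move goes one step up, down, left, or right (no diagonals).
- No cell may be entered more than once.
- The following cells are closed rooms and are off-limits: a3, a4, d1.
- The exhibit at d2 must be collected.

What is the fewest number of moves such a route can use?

5

Any route passes through d2 somewhere between a2 and e1. Summing Manhattan distances along the two legs (a2 → d2 → e1) gives a lower bound of 3 + 2 = 5 moves.
A route of 5 moves achieves this: a2 → b2 → c2 → d2 → e2 → e1.
Since 5 matches the lower bound, it is optimal.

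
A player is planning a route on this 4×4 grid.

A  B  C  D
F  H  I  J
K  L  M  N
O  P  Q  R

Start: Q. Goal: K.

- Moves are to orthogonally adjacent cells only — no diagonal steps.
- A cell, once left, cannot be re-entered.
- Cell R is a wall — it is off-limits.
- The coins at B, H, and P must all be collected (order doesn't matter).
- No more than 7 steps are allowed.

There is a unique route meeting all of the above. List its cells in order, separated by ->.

Q -> P -> L -> H -> B -> A -> F -> K

The budget equals the shortest possible length, so every move has to be on a shortest route through the required cells.
Route from Q: left to P, 3× up (reaching B), left to A, 2× down (reaching K) — 7 moves in all.
Check: all required cells visited; 7 ≤ 7 moves.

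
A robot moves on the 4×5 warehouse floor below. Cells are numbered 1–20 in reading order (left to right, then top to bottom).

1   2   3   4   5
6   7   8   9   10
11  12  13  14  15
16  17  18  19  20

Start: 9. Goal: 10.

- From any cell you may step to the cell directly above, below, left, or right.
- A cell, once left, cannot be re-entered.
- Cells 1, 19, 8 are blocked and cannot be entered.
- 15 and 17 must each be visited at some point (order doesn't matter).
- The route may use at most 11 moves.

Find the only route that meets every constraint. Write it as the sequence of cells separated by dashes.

9 - 4 - 3 - 2 - 7 - 12 - 17 - 18 - 13 - 14 - 15 - 10

Any route must reach 15 and 17 and still end at 10 within 11 moves, so the order of the required stops is forced.
Route from 9: up to 4, 2× left (reaching 2), 3× down (reaching 17), right to 18, up to 13, 2× right (reaching 15), up to 10 — 11 moves in all.
Check: all required cells visited; 11 ≤ 11 moves.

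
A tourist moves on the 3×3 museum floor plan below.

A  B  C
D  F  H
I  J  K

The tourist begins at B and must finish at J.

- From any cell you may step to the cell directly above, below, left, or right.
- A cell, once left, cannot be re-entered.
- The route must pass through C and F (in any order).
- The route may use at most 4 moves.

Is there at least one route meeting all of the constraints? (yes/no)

One route that works: B → C → H → F → J.

yes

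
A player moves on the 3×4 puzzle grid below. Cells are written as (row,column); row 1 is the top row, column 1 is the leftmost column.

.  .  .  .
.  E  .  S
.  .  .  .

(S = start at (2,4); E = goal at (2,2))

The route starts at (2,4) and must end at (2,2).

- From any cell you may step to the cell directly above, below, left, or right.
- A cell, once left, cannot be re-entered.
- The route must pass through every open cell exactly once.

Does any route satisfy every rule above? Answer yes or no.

no

Colour the cells like a checkerboard: each orthogonal step flips colour, so a Hamiltonian route alternates colours. Here there are 6 cells of one colour and 6 of the other, with start on the same colour as the goal — the counts and endpoints can't be arranged into an alternating sequence of length 12, so no Hamiltonian route exists.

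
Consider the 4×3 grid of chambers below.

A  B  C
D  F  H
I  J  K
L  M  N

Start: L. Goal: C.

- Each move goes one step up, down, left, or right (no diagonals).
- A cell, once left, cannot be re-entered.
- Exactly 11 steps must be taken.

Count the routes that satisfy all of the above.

4

Need simple routes of exactly 11 moves from L to C (Manhattan distance 5, so 3 moves are spent on a detour and 3 undoing it).
Enumerating: L I D A B F J M N K H C | L I J M N K H F D A B C | L M N K H F J I D A B C | L M N K J I D A B F H C.
That gives 4 routes.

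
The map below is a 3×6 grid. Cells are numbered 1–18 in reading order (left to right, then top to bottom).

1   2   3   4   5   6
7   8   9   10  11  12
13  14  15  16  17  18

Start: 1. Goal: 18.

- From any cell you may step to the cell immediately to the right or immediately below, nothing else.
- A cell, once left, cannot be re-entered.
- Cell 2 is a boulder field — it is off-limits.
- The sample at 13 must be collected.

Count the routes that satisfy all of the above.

1

A right/down-only route from 1 to 18 makes exactly 2 down-moves and 5 right-moves in some order.
With no other constraints that would be C(7,2) = 21 routes.
Split at 13 and multiply the segment counts (each segment already excludes blocked cells): 1→13: 1; 13→18: 1; product = 1.
That gives 1 route.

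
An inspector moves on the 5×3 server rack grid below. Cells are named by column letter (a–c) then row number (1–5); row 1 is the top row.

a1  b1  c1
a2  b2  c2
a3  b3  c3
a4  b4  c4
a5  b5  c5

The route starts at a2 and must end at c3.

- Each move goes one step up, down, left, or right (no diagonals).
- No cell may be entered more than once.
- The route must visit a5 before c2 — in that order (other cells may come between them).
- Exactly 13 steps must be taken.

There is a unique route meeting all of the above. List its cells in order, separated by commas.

a2, a3, a4, a5, b5, c5, c4, b4, b3, b2, b1, c1, c2, c3

The waypoints must appear in the order a5, c2, with no cell reused.
Route from a2: down 3 to a5, right 2 to c5, up 1 to c4, left 1 to b4, up 3 to b1, right 1 to c1, down 2 to c3 — 13 moves in all.
Check: order respected (a5 at step 3, c2 at step 12); 13 moves as required.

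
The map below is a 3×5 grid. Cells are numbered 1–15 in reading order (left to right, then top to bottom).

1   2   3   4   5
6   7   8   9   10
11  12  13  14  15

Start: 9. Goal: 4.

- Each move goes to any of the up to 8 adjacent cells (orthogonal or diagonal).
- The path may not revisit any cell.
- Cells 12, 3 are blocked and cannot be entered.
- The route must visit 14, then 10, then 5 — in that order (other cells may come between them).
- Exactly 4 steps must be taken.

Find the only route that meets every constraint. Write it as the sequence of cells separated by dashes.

9 - 14 - 10 - 5 - 4

The waypoints must appear in the order 14, 10, 5, with no cell reused.
Route from 9: down to 14, up-right to 10, up to 5, left to 4 — 4 moves in all.
Check: order respected (14 at step 1, 10 at step 2, 5 at step 3); 4 moves as required.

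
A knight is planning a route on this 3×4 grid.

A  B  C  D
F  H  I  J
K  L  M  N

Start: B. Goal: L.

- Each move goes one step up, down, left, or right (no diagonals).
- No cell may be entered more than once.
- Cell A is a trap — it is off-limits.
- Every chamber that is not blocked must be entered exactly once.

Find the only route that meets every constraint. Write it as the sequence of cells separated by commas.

Need to visit all 11 open cells exactly once, starting at B and ending at L.
Route from B: 2× right (reaching D), 2× down (reaching N), left to M, up to I, 2× left (reaching F), down to K, right to L — 10 moves in all.
Check: all 11 open cells covered.

B, C, D, J, N, M, I, H, F, K, L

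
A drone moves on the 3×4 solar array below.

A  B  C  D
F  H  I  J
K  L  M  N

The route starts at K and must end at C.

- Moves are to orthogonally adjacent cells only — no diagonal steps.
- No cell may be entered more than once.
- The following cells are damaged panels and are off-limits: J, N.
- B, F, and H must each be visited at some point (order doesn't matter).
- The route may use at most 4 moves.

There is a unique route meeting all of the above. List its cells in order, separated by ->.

K -> F -> H -> B -> C

The budget equals the shortest possible length, so every move has to be on a shortest route through the required cells.
Route from K: up to F, right to H, up to B, right to C — 4 moves in all.
Check: all required cells visited; 4 ≤ 4 moves.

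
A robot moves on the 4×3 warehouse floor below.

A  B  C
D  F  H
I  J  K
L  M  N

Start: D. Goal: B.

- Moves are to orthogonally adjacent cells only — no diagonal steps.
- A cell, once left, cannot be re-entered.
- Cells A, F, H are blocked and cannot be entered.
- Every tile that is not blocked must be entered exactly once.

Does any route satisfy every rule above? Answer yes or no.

Cell C has only one open neighbour but is neither the start nor the goal, so a Hamiltonian route would have to both enter and leave it through the same neighbour — impossible without revisiting.

no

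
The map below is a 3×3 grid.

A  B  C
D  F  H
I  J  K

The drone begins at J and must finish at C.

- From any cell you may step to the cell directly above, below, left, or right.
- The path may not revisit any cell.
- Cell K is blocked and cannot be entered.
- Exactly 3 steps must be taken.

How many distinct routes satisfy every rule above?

Need simple routes of exactly 3 moves from J to C (Manhattan distance 3, so 0 moves are spent on a detour and 0 undoing it).
Enumerating: J F B C | J F H C.
That gives 2 routes.

2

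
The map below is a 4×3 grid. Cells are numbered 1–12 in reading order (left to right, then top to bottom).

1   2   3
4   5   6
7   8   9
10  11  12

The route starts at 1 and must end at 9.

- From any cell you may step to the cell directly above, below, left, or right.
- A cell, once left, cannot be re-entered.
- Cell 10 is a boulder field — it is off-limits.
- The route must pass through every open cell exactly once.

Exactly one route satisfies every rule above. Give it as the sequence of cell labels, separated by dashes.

1 - 2 - 3 - 6 - 5 - 4 - 7 - 8 - 11 - 12 - 9

Need to visit all 11 open cells exactly once, starting at 1 and ending at 9.
Cell 11 has only two open neighbours (8 and 12), so the path must pass straight through it: one of those is the cell it's entered from and the other is where it exits.
Route from 1: 2× right (reaching 3), down to 6, 2× left (reaching 4), down to 7, right to 8, down to 11, right to 12, up to 9 — 10 moves in all.
Check: all 11 open cells covered.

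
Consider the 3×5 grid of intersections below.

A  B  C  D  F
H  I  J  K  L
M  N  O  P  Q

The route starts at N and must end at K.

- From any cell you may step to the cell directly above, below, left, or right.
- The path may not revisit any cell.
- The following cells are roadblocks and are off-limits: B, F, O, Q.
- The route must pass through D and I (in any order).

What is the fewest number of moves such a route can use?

5

Any route passes through D and I in some order between N and K. Summing Manhattan distances along each leg and taking the cheapest ordering (N → I → D → K) gives a lower bound of 1 + 3 + 1 = 5 moves.
A route of 5 moves achieves this: N → I → J → C → D → K.
Since 5 matches the lower bound, it is optimal.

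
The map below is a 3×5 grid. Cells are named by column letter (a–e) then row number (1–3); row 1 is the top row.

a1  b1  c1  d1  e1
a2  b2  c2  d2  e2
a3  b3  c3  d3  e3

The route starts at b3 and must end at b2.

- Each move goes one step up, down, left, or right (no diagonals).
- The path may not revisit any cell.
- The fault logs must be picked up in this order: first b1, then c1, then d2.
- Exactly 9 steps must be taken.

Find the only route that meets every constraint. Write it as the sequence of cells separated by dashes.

b3 - a3 - a2 - a1 - b1 - c1 - d1 - d2 - c2 - b2

The waypoints must appear in the order b1, c1, d2, with no cell reused.
Route from b3: left to a3, 2× up (reaching a1), 3× right (reaching d1), down to d2, 2× left (reaching b2) — 9 moves in all.
Check: order respected (b1 at step 4, c1 at step 5, d2 at step 7); 9 moves as required.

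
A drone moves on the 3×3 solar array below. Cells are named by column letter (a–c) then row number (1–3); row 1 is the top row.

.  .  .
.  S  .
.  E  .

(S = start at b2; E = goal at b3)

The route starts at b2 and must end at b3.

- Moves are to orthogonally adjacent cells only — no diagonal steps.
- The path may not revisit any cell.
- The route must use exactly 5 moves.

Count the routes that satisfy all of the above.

2

Need simple routes of exactly 5 moves from b2 to b3 (Manhattan distance 1, so 2 moves are spent on a detour and 2 undoing it).
Enumerating: b2 b1 a1 a2 a3 b3 | b2 b1 c1 c2 c3 b3.
That gives 2 routes.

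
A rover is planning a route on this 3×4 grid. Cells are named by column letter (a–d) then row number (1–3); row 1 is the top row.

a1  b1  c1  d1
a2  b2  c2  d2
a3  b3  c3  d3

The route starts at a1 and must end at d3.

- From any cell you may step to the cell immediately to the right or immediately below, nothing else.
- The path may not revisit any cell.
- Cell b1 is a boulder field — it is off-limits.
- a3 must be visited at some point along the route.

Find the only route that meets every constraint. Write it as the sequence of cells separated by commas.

Moves only go right or down, so the column and row indices never decrease.
Route from a1: down 2 to a3, right 3 to d3 — 5 moves in all.
Check: all required cells visited.

a1, a2, a3, b3, c3, d3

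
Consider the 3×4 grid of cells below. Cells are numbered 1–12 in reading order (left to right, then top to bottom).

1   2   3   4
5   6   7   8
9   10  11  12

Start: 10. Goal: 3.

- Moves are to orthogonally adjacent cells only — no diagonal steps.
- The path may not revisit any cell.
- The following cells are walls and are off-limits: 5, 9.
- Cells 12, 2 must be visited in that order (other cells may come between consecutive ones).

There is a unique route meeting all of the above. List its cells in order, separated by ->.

10 -> 11 -> 12 -> 8 -> 7 -> 6 -> 2 -> 3

The waypoints must appear in the order 12, 2, with no cell reused.
Route from 10: 2× right (reaching 12), up to 8, 2× left (reaching 6), up to 2, right to 3 — 7 moves in all.
Check: order respected (12 at step 2, 2 at step 6).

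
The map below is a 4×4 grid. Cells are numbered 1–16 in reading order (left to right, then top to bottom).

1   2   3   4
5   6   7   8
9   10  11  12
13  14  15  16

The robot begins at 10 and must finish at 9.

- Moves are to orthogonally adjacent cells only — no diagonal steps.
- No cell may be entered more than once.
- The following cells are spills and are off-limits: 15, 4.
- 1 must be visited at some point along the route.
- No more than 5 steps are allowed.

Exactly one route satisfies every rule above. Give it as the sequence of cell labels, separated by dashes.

The 5-move cap with required stops at 1 leaves no slack for detours.
Route from 10: 2× up (reaching 2), left to 1, 2× down (reaching 9) — 5 moves in all.
Check: all required cells visited; 5 ≤ 5 moves.

10 - 6 - 2 - 1 - 5 - 9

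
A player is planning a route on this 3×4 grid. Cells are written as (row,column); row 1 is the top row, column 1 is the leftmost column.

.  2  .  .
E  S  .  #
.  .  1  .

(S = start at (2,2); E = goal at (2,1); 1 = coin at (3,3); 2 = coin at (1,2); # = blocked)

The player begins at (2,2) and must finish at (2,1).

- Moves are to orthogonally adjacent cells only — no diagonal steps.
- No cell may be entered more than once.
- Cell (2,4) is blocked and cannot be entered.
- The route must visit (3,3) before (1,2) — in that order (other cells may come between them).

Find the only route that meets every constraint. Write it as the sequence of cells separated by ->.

(2,2) -> (3,2) -> (3,3) -> (2,3) -> (1,3) -> (1,2) -> (1,1) -> (2,1)

The waypoints must appear in the order (3,3), (1,2), with no cell reused.
Route from (2,2): down 1 to (3,2), right 1 to (3,3), up 2 to (1,3), left 2 to (1,1), down 1 to (2,1) — 7 moves in all.
Check: order respected (1 at step 2, 2 at step 5).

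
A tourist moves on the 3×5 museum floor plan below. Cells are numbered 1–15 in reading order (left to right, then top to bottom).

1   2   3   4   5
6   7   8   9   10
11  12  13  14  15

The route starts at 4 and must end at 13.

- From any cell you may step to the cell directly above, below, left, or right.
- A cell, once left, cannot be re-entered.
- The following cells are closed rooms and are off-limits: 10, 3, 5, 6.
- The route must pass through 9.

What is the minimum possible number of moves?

3

Any route passes through 9 somewhere between 4 and 13. Summing Manhattan distances along the two legs (4 → 9 → 13) gives a lower bound of 1 + 2 = 3 moves.
A route of 3 moves achieves this: 4 → 9 → 14 → 13.
Since 3 matches the lower bound, it is optimal.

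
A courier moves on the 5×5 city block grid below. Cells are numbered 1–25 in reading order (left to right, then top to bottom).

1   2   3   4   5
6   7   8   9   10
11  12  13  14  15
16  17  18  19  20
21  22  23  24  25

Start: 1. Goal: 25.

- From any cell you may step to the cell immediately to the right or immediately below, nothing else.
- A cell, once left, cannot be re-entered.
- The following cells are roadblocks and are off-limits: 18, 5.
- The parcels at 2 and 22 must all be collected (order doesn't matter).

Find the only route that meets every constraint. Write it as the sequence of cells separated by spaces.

1 2 7 12 17 22 23 24 25

Moves only go right or down, so the column and row indices never decrease.
Route from 1: right to 2, 4× down (reaching 22), 3× right (reaching 25) — 8 moves in all.
Check: all required cells visited.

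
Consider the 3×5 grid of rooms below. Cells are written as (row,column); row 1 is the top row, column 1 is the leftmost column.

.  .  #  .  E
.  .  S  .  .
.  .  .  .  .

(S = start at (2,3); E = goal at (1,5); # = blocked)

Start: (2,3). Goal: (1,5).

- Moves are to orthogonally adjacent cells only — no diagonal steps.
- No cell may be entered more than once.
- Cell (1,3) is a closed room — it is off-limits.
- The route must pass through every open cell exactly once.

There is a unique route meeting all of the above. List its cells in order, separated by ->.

Need to visit all 14 open cells exactly once, starting at (2,3) and ending at (1,5).
Cell (1,2) has only two open neighbours ((2,2) and (1,1)), so the path must pass straight through it: one of those is the cell it's entered from and the other is where it exits.
Route from (2,3): left to (2,2), up to (1,2), left to (1,1), 2× down (reaching (3,1)), 4× right (reaching (3,5)), up to (2,5), left to (2,4), up to (1,4), right to (1,5) — 13 moves in all.
Check: all 14 open cells covered.

(2,3) -> (2,2) -> (1,2) -> (1,1) -> (2,1) -> (3,1) -> (3,2) -> (3,3) -> (3,4) -> (3,5) -> (2,5) -> (2,4) -> (1,4) -> (1,5)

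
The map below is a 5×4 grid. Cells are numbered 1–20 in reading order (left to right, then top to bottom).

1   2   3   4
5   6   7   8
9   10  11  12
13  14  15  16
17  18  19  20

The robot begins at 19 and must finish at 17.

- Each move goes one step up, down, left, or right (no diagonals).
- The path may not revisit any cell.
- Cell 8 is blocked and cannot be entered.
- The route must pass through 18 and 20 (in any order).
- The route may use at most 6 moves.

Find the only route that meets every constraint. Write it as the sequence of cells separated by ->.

19 -> 20 -> 16 -> 15 -> 14 -> 18 -> 17

The budget equals the shortest possible length, so every move has to be on a shortest route through the required cells.
Route from 19: right 1 to 20, up 1 to 16, left 2 to 14, down 1 to 18, left 1 to 17 — 6 moves in all.
Check: all required cells visited; 6 ≤ 6 moves.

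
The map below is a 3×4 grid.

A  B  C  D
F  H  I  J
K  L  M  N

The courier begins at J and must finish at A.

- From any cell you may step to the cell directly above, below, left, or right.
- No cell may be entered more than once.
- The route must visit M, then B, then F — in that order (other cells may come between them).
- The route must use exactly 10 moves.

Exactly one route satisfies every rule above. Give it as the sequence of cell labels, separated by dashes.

The waypoints must appear in the order M, B, F, with no cell reused.
Route from J: down to N, left to M, 2× up (reaching C), left to B, 2× down (reaching L), left to K, 2× up (reaching A) — 10 moves in all.
Check: order respected (M at step 2, B at step 5, F at step 9); 10 moves as required.

J - N - M - I - C - B - H - L - K - F - A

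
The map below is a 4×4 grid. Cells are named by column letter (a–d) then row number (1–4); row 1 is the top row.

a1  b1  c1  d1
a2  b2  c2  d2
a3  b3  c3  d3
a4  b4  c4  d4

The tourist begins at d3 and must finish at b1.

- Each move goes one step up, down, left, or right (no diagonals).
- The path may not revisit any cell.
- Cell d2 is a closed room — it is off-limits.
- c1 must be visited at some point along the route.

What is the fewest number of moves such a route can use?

4

Any route passes through c1 somewhere between d3 and b1. Summing Manhattan distances along the two legs (d3 → c1 → b1) gives a lower bound of 3 + 1 = 4 moves.
A route of 4 moves achieves this: d3 → c3 → c2 → c1 → b1.
Since 4 matches the lower bound, it is optimal.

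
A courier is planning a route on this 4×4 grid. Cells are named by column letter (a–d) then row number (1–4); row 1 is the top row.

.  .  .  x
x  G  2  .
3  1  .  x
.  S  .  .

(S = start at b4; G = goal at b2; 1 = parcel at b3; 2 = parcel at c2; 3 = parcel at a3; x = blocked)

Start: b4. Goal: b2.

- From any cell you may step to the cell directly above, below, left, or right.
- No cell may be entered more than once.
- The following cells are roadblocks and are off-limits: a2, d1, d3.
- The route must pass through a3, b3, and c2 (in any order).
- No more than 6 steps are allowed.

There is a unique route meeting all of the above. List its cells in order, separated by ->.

b4 -> a4 -> a3 -> b3 -> c3 -> c2 -> b2

The budget equals the shortest possible length, so every move has to be on a shortest route through the required cells.
Route from b4: left 1 to a4, up 1 to a3, right 2 to c3, up 1 to c2, left 1 to b2 — 6 moves in all.
Check: all required cells visited; 6 ≤ 6 moves.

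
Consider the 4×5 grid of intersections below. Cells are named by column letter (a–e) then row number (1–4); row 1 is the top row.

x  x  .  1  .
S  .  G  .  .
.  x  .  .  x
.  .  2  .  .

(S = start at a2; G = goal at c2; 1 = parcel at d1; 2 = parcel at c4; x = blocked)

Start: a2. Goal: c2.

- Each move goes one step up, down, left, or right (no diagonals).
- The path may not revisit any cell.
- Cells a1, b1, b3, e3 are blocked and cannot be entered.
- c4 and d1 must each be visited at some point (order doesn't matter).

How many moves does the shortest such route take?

10

Any route passes through c4 and d1 in some order between a2 and c2. Summing Manhattan distances along each leg and taking the cheapest ordering (a2 → d1 → c4 → c2) gives a lower bound of 4 + 4 + 2 = 10 moves.
A route of 10 moves achieves this: a2 → a3 → a4 → b4 → c4 → c3 → d3 → d2 → d1 → c1 → c2.
Since 10 matches the lower bound, it is optimal.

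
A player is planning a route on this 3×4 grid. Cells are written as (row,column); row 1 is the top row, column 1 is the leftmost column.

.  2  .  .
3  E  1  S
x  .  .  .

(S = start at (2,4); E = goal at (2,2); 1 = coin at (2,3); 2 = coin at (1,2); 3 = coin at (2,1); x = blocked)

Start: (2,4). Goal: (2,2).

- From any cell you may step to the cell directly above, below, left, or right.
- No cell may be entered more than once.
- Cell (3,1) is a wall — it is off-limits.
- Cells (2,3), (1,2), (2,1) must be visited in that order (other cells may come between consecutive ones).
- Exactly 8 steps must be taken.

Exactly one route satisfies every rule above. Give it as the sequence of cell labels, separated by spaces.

(2,4) (3,4) (3,3) (2,3) (1,3) (1,2) (1,1) (2,1) (2,2)

The waypoints must appear in the order (2,3), (1,2), (2,1), with no cell reused.
Route from (2,4): down 1 to (3,4), left 1 to (3,3), up 2 to (1,3), left 2 to (1,1), down 1 to (2,1), right 1 to (2,2) — 8 moves in all.
Check: order respected (1 at step 3, 2 at step 5, 3 at step 7); 8 moves as required.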